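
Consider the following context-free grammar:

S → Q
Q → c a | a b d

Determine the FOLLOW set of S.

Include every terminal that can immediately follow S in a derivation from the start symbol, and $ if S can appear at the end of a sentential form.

We compute FOLLOW(S) using the standard algorithm.
FOLLOW(S) starts with {$}.
FIRST(Q) = {a, c}
FIRST(S) = {a, c}
FOLLOW(Q) = {$}
FOLLOW(S) = {$}
Therefore, FOLLOW(S) = {$}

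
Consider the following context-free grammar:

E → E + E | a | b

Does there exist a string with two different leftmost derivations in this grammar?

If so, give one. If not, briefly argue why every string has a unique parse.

Yes - the string 'a + a + b + b' has two distinct leftmost derivations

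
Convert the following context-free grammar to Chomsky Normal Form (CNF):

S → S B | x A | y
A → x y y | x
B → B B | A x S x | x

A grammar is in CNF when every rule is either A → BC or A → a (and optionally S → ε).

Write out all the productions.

TX → x; S → y; TY → y; A → x; B → x; S → S B; S → TX A; A → TX X0; X0 → TY TY; B → B B; B → A X1; X1 → TX X2; X2 → S TX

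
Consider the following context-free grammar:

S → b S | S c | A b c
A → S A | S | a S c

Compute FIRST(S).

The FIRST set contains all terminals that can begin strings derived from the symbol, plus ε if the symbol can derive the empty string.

We compute FIRST(S) using the standard algorithm.
FIRST(A) = {a, b}
FIRST(S) = {a, b}
Therefore, FIRST(S) = {a, b}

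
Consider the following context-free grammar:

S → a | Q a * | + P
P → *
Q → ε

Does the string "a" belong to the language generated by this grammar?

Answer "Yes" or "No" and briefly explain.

Yes - a valid derivation exists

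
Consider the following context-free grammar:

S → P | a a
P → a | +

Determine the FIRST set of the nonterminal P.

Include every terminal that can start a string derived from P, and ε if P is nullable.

We compute FIRST(P) using the standard algorithm.
FIRST(P) = {+, a}
FIRST(S) = {+, a}
Therefore, FIRST(P) = {+, a}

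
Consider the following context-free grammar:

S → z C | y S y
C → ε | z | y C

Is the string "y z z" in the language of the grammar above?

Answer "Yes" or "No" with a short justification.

No - no valid derivation exists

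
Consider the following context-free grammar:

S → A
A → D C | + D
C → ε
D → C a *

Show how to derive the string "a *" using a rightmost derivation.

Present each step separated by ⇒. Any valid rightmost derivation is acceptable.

S ⇒ A ⇒ D C ⇒ D ⇒ C a * ⇒ a *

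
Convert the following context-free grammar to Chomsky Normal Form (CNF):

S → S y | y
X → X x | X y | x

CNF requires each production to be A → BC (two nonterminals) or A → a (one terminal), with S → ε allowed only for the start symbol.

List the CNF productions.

TY → y; S → y; TX → x; X → x; S → S TY; X → X TX; X → X TY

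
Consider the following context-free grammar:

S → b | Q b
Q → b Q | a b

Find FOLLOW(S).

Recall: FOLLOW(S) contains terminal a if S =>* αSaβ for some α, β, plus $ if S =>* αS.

We compute FOLLOW(S) using the standard algorithm.
FOLLOW(S) starts with {$}.
FIRST(Q) = {a, b}
FIRST(S) = {a, b}
FOLLOW(Q) = {b}
FOLLOW(S) = {$}
Therefore, FOLLOW(S) = {$}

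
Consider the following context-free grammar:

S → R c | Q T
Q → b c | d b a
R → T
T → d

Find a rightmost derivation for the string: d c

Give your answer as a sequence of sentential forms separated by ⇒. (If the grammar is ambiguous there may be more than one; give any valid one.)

S ⇒ R c ⇒ T c ⇒ d c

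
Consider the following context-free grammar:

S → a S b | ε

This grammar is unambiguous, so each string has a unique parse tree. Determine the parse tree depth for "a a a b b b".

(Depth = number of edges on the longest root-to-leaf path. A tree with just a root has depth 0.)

4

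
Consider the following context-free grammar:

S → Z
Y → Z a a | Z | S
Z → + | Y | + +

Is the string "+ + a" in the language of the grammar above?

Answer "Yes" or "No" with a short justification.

No - no valid derivation exists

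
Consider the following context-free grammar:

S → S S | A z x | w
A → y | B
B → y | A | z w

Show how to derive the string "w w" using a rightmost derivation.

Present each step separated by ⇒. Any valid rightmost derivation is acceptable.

S ⇒ S S ⇒ S w ⇒ w w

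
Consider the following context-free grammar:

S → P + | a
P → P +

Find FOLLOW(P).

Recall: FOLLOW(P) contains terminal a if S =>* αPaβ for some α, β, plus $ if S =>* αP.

We compute FOLLOW(P) using the standard algorithm.
FOLLOW(S) starts with {$}.
FIRST(P) = {}
FIRST(S) = {a}
FOLLOW(P) = {+}
FOLLOW(S) = {$}
Therefore, FOLLOW(P) = {+}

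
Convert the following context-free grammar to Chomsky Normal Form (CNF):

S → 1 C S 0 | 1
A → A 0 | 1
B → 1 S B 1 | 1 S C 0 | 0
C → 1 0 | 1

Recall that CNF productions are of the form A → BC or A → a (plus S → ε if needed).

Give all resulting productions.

T1 → 1; T0 → 0; S → 1; A → 1; B → 0; C → 1; S → T1 X0; X0 → C X1; X1 → S T0; A → A T0; B → T1 X2; X2 → S X3; X3 → B T1; B → T1 X4; X4 → S X5; X5 → C T0; C → T1 T0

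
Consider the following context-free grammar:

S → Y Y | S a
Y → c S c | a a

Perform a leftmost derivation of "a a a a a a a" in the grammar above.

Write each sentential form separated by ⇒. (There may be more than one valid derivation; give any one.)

S ⇒ S a ⇒ S a a ⇒ S a a a ⇒ Y Y a a a ⇒ a a Y a a a ⇒ a a a a a a a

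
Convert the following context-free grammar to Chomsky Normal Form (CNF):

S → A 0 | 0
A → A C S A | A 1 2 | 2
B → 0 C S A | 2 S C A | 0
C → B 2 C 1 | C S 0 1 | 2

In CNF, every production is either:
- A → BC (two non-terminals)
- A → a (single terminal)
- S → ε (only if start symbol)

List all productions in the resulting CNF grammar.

T0 → 0; S → 0; T1 → 1; T2 → 2; A → 2; B → 0; C → 2; S → A T0; A → A X0; X0 → C X1; X1 → S A; A → A X2; X2 → T1 T2; B → T0 X3; X3 → C X4; X4 → S A; B → T2 X5; X5 → S X6; X6 → C A; C → B X7; X7 → T2 X8; X8 → C T1; C → C X9; X9 → S X10; X10 → T0 T1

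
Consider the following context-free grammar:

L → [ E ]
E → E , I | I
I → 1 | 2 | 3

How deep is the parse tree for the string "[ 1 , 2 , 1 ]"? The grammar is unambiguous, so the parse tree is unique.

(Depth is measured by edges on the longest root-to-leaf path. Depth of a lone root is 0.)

5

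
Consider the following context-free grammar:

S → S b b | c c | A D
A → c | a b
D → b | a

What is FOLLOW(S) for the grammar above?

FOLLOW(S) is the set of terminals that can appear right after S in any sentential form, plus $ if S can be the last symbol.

We compute FOLLOW(S) using the standard algorithm.
FOLLOW(S) starts with {$}.
FIRST(A) = {a, c}
FIRST(D) = {a, b}
FIRST(S) = {a, c}
FOLLOW(A) = {a, b}
FOLLOW(D) = {$, b}
FOLLOW(S) = {$, b}
Therefore, FOLLOW(S) = {$, b}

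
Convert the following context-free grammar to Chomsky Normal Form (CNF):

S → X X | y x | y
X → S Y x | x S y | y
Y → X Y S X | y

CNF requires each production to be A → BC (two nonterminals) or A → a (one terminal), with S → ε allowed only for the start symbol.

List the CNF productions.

TY → y; TX → x; S → y; X → y; Y → y; S → X X; S → TY TX; X → S X0; X0 → Y TX; X → TX X1; X1 → S TY; Y → X X2; X2 → Y X3; X3 → S X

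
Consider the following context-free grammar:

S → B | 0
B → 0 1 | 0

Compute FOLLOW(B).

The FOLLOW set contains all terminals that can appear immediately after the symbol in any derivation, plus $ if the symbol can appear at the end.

We compute FOLLOW(B) using the standard algorithm.
FOLLOW(S) starts with {$}.
FIRST(B) = {0}
FIRST(S) = {0}
FOLLOW(B) = {$}
FOLLOW(S) = {$}
Therefore, FOLLOW(B) = {$}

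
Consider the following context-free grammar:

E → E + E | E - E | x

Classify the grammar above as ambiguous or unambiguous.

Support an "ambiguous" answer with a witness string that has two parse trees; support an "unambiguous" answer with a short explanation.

Ambiguous - the string 'x + x + x + x + x' has two distinct parse trees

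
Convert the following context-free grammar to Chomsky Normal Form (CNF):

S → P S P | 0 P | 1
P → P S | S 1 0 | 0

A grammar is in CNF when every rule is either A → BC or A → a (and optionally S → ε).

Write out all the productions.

T0 → 0; S → 1; T1 → 1; P → 0; S → P X0; X0 → S P; S → T0 P; P → P S; P → S X1; X1 → T1 T0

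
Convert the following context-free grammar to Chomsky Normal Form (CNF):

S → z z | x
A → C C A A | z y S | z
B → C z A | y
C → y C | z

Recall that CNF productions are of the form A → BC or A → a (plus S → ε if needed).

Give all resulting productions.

TZ → z; S → x; TY → y; A → z; B → y; C → z; S → TZ TZ; A → C X0; X0 → C X1; X1 → A A; A → TZ X2; X2 → TY S; B → C X3; X3 → TZ A; C → TY C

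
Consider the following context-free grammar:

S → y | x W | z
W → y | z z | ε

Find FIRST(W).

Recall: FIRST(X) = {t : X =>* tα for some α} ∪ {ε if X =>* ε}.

We compute FIRST(W) using the standard algorithm.
FIRST(S) = {x, y, z}
FIRST(W) = {y, z, ε}
Therefore, FIRST(W) = {y, z, ε}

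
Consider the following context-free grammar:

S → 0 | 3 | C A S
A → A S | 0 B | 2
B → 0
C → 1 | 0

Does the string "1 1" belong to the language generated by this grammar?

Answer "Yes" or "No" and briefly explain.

No - no valid derivation exists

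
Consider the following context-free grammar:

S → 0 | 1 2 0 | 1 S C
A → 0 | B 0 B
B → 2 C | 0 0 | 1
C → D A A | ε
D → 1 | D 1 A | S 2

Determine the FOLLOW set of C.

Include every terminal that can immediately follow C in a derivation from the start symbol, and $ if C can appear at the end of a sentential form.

We compute FOLLOW(C) using the standard algorithm.
FOLLOW(S) starts with {$}.
FIRST(A) = {0, 1, 2}
FIRST(B) = {0, 1, 2}
FIRST(C) = {0, 1, ε}
FIRST(D) = {0, 1}
FIRST(S) = {0, 1}
FOLLOW(A) = {$, 0, 1, 2}
FOLLOW(B) = {$, 0, 1, 2}
FOLLOW(C) = {$, 0, 1, 2}
FOLLOW(D) = {0, 1, 2}
FOLLOW(S) = {$, 0, 1, 2}
Therefore, FOLLOW(C) = {$, 0, 1, 2}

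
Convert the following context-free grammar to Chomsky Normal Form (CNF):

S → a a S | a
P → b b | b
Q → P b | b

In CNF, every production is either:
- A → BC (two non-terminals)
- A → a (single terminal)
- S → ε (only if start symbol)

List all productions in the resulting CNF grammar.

TA → a; S → a; TB → b; P → b; Q → b; S → TA X0; X0 → TA S; P → TB TB; Q → P TB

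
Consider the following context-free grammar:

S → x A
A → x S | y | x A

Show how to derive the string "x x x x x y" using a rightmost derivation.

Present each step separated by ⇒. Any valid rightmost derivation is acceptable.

S ⇒ x A ⇒ x x S ⇒ x x x A ⇒ x x x x S ⇒ x x x x x A ⇒ x x x x x y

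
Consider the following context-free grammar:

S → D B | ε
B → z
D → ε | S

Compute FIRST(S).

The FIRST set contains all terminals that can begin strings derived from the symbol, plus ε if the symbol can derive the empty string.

We compute FIRST(S) using the standard algorithm.
FIRST(B) = {z}
FIRST(D) = {z, ε}
FIRST(S) = {z, ε}
Therefore, FIRST(S) = {z, ε}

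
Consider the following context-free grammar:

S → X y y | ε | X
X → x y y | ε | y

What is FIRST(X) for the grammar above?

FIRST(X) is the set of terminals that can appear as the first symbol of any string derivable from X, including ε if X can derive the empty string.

We compute FIRST(X) using the standard algorithm.
FIRST(S) = {x, y, ε}
FIRST(X) = {x, y, ε}
Therefore, FIRST(X) = {x, y, ε}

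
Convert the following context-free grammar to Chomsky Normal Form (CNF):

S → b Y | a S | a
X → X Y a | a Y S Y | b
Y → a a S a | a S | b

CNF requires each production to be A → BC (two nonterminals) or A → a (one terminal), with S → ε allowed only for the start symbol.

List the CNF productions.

TB → b; TA → a; S → a; X → b; Y → b; S → TB Y; S → TA S; X → X X0; X0 → Y TA; X → TA X1; X1 → Y X2; X2 → S Y; Y → TA X3; X3 → TA X4; X4 → S TA; Y → TA S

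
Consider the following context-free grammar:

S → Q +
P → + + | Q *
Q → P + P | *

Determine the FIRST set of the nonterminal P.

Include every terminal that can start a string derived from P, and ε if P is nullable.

We compute FIRST(P) using the standard algorithm.
FIRST(P) = {*, +}
FIRST(Q) = {*, +}
FIRST(S) = {*, +}
Therefore, FIRST(P) = {*, +}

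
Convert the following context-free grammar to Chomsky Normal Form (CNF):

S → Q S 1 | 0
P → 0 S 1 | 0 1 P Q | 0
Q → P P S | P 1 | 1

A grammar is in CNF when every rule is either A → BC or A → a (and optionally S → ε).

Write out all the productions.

T1 → 1; S → 0; T0 → 0; P → 0; Q → 1; S → Q X0; X0 → S T1; P → T0 X1; X1 → S T1; P → T0 X2; X2 → T1 X3; X3 → P Q; Q → P X4; X4 → P S; Q → P T1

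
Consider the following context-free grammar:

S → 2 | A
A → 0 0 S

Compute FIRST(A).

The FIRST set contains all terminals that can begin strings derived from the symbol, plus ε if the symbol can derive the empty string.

We compute FIRST(A) using the standard algorithm.
FIRST(A) = {0}
FIRST(S) = {0, 2}
Therefore, FIRST(A) = {0}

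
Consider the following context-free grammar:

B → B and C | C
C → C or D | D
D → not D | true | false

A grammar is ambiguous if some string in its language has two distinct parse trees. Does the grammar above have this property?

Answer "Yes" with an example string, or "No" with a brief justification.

No - the grammar is unambiguous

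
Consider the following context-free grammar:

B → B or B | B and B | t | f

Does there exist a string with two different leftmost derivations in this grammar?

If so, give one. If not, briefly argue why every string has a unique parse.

Yes - the string 'f and f and t and f and t' has two distinct leftmost derivations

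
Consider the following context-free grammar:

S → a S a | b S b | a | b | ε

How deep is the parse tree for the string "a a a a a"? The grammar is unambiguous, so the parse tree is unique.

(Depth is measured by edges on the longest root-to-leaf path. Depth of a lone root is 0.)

3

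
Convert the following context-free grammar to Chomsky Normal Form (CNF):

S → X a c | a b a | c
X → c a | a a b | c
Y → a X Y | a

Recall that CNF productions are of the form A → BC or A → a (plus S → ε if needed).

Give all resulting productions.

TA → a; TC → c; TB → b; S → c; X → c; Y → a; S → X X0; X0 → TA TC; S → TA X1; X1 → TB TA; X → TC TA; X → TA X2; X2 → TA TB; Y → TA X3; X3 → X Y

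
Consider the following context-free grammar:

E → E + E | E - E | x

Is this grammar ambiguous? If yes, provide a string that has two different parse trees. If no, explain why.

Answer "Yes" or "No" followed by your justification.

Yes - the string 'x + x + x - x' has two distinct leftmost derivations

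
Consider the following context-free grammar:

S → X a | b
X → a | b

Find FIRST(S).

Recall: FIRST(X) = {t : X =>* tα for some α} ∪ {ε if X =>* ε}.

We compute FIRST(S) using the standard algorithm.
FIRST(S) = {a, b}
FIRST(X) = {a, b}
Therefore, FIRST(S) = {a, b}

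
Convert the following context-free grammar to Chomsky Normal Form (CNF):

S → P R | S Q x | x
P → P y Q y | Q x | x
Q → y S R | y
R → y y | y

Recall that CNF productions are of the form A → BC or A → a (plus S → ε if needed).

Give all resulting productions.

TX → x; S → x; TY → y; P → x; Q → y; R → y; S → P R; S → S X0; X0 → Q TX; P → P X1; X1 → TY X2; X2 → Q TY; P → Q TX; Q → TY X3; X3 → S R; R → TY TY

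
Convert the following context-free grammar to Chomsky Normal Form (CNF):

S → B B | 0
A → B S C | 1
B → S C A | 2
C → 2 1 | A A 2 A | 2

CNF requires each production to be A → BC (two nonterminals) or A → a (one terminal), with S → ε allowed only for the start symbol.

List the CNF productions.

S → 0; A → 1; B → 2; T2 → 2; T1 → 1; C → 2; S → B B; A → B X0; X0 → S C; B → S X1; X1 → C A; C → T2 T1; C → A X2; X2 → A X3; X3 → T2 A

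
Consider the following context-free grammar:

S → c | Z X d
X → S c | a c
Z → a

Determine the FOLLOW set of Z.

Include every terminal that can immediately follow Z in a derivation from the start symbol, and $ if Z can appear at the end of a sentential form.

We compute FOLLOW(Z) using the standard algorithm.
FOLLOW(S) starts with {$}.
FIRST(S) = {a, c}
FIRST(X) = {a, c}
FIRST(Z) = {a}
FOLLOW(S) = {$, c}
FOLLOW(X) = {d}
FOLLOW(Z) = {a, c}
Therefore, FOLLOW(Z) = {a, c}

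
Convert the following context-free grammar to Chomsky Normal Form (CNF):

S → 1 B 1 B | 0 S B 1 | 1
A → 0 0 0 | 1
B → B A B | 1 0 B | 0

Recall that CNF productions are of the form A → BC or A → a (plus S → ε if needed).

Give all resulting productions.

T1 → 1; T0 → 0; S → 1; A → 1; B → 0; S → T1 X0; X0 → B X1; X1 → T1 B; S → T0 X2; X2 → S X3; X3 → B T1; A → T0 X4; X4 → T0 T0; B → B X5; X5 → A B; B → T1 X6; X6 → T0 B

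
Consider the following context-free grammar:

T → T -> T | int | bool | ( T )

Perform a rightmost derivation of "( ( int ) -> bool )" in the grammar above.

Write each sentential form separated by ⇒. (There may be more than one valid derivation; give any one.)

T ⇒ ( T ) ⇒ ( T -> T ) ⇒ ( T -> bool ) ⇒ ( ( T ) -> bool ) ⇒ ( ( int ) -> bool )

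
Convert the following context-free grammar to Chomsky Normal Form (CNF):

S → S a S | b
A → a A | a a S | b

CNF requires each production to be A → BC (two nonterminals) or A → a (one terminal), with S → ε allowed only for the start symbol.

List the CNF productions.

TA → a; S → b; A → b; S → S X0; X0 → TA S; A → TA A; A → TA X1; X1 → TA S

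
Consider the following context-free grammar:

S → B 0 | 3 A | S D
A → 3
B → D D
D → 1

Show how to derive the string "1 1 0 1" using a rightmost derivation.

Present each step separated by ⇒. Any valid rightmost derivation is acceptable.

S ⇒ S D ⇒ S 1 ⇒ B 0 1 ⇒ D D 0 1 ⇒ D 1 0 1 ⇒ 1 1 0 1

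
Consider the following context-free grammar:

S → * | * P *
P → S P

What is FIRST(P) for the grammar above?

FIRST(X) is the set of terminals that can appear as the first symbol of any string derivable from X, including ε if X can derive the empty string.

We compute FIRST(P) using the standard algorithm.
FIRST(P) = {*}
FIRST(S) = {*}
Therefore, FIRST(P) = {*}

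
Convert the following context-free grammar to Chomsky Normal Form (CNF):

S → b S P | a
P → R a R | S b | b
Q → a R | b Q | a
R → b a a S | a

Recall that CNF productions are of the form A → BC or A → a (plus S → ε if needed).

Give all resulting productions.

TB → b; S → a; TA → a; P → b; Q → a; R → a; S → TB X0; X0 → S P; P → R X1; X1 → TA R; P → S TB; Q → TA R; Q → TB Q; R → TB X2; X2 → TA X3; X3 → TA S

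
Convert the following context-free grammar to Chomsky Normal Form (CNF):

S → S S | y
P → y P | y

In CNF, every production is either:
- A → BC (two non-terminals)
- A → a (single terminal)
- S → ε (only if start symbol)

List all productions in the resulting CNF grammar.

S → y; TY → y; P → y; S → S S; P → TY P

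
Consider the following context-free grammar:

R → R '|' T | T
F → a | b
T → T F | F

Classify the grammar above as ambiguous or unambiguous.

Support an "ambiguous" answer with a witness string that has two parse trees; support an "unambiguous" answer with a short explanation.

Unambiguous - every string in the language has a unique parse tree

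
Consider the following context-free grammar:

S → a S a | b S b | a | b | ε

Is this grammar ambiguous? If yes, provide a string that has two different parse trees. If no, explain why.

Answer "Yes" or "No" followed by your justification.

No - the grammar is unambiguous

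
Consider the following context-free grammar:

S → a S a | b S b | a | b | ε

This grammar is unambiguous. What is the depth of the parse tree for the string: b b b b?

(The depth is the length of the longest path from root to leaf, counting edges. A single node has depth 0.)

3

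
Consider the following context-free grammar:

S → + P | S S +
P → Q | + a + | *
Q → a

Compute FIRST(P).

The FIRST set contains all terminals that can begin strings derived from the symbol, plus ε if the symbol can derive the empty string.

We compute FIRST(P) using the standard algorithm.
FIRST(P) = {*, +, a}
FIRST(Q) = {a}
FIRST(S) = {+}
Therefore, FIRST(P) = {*, +, a}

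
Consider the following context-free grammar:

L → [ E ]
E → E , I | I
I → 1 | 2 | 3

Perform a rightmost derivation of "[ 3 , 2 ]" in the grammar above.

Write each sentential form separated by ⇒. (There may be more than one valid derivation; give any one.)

L ⇒ [ E ] ⇒ [ E , I ] ⇒ [ E , 2 ] ⇒ [ I , 2 ] ⇒ [ 3 , 2 ]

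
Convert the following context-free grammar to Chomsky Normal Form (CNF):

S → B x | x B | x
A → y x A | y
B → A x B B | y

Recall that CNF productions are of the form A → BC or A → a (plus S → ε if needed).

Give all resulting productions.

TX → x; S → x; TY → y; A → y; B → y; S → B TX; S → TX B; A → TY X0; X0 → TX A; B → A X1; X1 → TX X2; X2 → B B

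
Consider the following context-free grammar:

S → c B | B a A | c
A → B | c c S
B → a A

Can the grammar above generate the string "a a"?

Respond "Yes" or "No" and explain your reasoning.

No - no valid derivation exists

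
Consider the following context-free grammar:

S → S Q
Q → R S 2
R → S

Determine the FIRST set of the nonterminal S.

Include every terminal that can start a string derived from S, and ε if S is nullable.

We compute FIRST(S) using the standard algorithm.
FIRST(Q) = {}
FIRST(R) = {}
FIRST(S) = {}
Therefore, FIRST(S) = {}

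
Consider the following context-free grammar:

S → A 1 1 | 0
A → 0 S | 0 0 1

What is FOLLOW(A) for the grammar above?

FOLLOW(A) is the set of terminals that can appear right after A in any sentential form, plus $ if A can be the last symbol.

We compute FOLLOW(A) using the standard algorithm.
FOLLOW(S) starts with {$}.
FIRST(A) = {0}
FIRST(S) = {0}
FOLLOW(A) = {1}
FOLLOW(S) = {$, 1}
Therefore, FOLLOW(A) = {1}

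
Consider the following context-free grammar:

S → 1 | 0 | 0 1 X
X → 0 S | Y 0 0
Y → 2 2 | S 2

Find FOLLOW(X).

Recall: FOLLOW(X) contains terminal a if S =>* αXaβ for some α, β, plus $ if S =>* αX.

We compute FOLLOW(X) using the standard algorithm.
FOLLOW(S) starts with {$}.
FIRST(S) = {0, 1}
FIRST(X) = {0, 1, 2}
FIRST(Y) = {0, 1, 2}
FOLLOW(S) = {$, 2}
FOLLOW(X) = {$, 2}
FOLLOW(Y) = {0}
Therefore, FOLLOW(X) = {$, 2}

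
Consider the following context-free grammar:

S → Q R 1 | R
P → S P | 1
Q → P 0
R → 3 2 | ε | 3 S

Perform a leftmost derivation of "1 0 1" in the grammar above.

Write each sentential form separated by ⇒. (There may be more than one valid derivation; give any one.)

S ⇒ Q R 1 ⇒ P 0 R 1 ⇒ 1 0 R 1 ⇒ 1 0 1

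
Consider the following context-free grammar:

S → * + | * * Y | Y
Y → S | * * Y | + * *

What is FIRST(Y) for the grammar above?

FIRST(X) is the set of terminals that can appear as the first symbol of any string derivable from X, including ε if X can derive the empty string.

We compute FIRST(Y) using the standard algorithm.
FIRST(S) = {*, +}
FIRST(Y) = {*, +}
Therefore, FIRST(Y) = {*, +}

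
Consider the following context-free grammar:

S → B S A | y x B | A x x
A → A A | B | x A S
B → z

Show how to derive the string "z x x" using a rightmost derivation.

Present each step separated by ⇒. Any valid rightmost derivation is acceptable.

S ⇒ A x x ⇒ B x x ⇒ z x x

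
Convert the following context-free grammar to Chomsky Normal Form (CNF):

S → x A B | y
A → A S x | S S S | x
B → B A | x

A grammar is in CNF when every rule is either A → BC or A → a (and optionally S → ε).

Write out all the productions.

TX → x; S → y; A → x; B → x; S → TX X0; X0 → A B; A → A X1; X1 → S TX; A → S X2; X2 → S S; B → B A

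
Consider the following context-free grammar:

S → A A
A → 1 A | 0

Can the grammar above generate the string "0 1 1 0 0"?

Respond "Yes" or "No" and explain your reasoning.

No - no valid derivation exists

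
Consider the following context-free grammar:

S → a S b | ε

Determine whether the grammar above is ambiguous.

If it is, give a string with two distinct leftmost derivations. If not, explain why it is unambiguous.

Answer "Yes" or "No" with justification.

No - the grammar is unambiguous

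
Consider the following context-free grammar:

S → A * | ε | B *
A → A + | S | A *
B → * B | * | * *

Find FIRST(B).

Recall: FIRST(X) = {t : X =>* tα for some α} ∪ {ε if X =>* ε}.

We compute FIRST(B) using the standard algorithm.
FIRST(A) = {*, +, ε}
FIRST(B) = {*}
FIRST(S) = {*, +, ε}
Therefore, FIRST(B) = {*}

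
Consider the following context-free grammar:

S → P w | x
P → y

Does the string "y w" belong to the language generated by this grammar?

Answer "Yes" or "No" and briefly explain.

Yes - a valid derivation exists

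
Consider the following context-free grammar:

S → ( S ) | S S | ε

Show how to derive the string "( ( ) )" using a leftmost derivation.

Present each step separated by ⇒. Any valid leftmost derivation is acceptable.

S ⇒ ( S ) ⇒ ( ( S ) ) ⇒ ( ( ) )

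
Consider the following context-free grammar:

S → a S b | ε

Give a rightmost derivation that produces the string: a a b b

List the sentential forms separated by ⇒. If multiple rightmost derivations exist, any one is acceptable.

S ⇒ a S b ⇒ a a S b b ⇒ a a b b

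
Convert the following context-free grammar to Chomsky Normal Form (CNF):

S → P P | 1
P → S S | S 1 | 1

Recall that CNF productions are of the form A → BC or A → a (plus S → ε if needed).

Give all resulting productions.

S → 1; T1 → 1; P → 1; S → P P; P → S S; P → S T1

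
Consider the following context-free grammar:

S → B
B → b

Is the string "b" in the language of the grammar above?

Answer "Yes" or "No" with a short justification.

Yes - a valid derivation exists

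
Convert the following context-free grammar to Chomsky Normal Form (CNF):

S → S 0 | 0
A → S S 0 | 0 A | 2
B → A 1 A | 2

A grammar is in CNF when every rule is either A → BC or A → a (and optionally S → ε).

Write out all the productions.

T0 → 0; S → 0; A → 2; T1 → 1; B → 2; S → S T0; A → S X0; X0 → S T0; A → T0 A; B → A X1; X1 → T1 A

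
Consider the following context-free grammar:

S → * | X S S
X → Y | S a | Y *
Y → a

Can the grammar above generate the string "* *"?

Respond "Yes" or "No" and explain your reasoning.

No - no valid derivation exists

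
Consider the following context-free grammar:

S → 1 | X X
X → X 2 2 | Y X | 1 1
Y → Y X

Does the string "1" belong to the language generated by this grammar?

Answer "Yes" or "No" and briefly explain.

Yes - a valid derivation exists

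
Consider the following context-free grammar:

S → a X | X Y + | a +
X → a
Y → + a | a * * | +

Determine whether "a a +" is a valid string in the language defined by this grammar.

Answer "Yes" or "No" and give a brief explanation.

No - no valid derivation exists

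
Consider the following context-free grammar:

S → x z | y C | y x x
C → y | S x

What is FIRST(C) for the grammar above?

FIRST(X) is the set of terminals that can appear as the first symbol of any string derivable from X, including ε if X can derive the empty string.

We compute FIRST(C) using the standard algorithm.
FIRST(C) = {x, y}
FIRST(S) = {x, y}
Therefore, FIRST(C) = {x, y}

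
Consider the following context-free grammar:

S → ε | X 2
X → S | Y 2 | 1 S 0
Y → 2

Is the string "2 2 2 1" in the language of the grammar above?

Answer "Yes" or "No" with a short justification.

No - no valid derivation exists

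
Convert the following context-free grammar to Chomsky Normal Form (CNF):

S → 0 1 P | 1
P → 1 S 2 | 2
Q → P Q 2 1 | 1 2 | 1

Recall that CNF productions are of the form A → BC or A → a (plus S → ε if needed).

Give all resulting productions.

T0 → 0; T1 → 1; S → 1; T2 → 2; P → 2; Q → 1; S → T0 X0; X0 → T1 P; P → T1 X1; X1 → S T2; Q → P X2; X2 → Q X3; X3 → T2 T1; Q → T1 T2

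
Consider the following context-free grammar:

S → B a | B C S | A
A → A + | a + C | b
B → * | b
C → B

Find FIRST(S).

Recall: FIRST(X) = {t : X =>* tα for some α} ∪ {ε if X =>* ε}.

We compute FIRST(S) using the standard algorithm.
FIRST(A) = {a, b}
FIRST(B) = {*, b}
FIRST(C) = {*, b}
FIRST(S) = {*, a, b}
Therefore, FIRST(S) = {*, a, b}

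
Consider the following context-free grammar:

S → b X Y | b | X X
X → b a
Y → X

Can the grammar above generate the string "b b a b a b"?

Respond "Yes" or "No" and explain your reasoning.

No - no valid derivation exists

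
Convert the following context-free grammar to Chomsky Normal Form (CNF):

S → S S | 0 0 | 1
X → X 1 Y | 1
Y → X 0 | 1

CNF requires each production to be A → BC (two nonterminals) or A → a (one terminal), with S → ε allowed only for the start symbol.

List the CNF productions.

T0 → 0; S → 1; T1 → 1; X → 1; Y → 1; S → S S; S → T0 T0; X → X X0; X0 → T1 Y; Y → X T0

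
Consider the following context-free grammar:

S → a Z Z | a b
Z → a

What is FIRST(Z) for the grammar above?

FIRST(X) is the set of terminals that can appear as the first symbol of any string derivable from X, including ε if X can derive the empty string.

We compute FIRST(Z) using the standard algorithm.
FIRST(S) = {a}
FIRST(Z) = {a}
Therefore, FIRST(Z) = {a}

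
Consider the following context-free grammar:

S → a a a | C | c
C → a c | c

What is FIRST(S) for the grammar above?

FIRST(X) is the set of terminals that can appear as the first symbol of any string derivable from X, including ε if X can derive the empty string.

We compute FIRST(S) using the standard algorithm.
FIRST(C) = {a, c}
FIRST(S) = {a, c}
Therefore, FIRST(S) = {a, c}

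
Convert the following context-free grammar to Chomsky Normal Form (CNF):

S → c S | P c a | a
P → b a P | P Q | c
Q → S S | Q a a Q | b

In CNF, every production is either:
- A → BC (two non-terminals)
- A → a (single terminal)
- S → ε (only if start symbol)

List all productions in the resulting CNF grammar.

TC → c; TA → a; S → a; TB → b; P → c; Q → b; S → TC S; S → P X0; X0 → TC TA; P → TB X1; X1 → TA P; P → P Q; Q → S S; Q → Q X2; X2 → TA X3; X3 → TA Q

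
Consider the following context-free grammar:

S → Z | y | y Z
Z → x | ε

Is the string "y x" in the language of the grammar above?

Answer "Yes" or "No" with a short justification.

Yes - a valid derivation exists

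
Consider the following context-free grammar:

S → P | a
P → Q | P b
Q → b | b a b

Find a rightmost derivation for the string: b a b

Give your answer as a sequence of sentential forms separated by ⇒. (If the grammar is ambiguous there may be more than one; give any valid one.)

S ⇒ P ⇒ Q ⇒ b a b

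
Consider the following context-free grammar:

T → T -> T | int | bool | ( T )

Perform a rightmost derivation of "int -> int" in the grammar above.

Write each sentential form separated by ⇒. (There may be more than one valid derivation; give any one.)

T ⇒ T -> T ⇒ T -> int ⇒ int -> int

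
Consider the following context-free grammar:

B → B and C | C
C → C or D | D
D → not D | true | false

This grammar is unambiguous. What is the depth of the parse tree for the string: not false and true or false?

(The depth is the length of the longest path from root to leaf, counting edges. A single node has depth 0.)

5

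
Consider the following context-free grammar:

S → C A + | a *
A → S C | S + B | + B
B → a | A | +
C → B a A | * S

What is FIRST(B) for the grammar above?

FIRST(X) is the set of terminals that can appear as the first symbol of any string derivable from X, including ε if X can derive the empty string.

We compute FIRST(B) using the standard algorithm.
FIRST(A) = {*, +, a}
FIRST(B) = {*, +, a}
FIRST(C) = {*, +, a}
FIRST(S) = {*, +, a}
Therefore, FIRST(B) = {*, +, a}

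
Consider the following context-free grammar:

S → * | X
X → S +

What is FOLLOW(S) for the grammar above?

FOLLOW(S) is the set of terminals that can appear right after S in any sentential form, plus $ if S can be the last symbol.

We compute FOLLOW(S) using the standard algorithm.
FOLLOW(S) starts with {$}.
FIRST(S) = {*}
FIRST(X) = {*}
FOLLOW(S) = {$, +}
FOLLOW(X) = {$, +}
Therefore, FOLLOW(S) = {$, +}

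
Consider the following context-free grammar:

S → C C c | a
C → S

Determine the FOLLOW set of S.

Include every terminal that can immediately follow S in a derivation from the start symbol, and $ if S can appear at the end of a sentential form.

We compute FOLLOW(S) using the standard algorithm.
FOLLOW(S) starts with {$}.
FIRST(C) = {a}
FIRST(S) = {a}
FOLLOW(C) = {a, c}
FOLLOW(S) = {$, a, c}
Therefore, FOLLOW(S) = {$, a, c}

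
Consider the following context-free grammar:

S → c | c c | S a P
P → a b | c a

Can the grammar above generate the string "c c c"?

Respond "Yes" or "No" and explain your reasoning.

No - no valid derivation exists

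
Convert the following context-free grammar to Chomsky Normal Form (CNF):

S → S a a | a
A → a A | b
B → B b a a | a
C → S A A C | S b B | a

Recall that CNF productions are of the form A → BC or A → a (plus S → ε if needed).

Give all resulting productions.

TA → a; S → a; A → b; TB → b; B → a; C → a; S → S X0; X0 → TA TA; A → TA A; B → B X1; X1 → TB X2; X2 → TA TA; C → S X3; X3 → A X4; X4 → A C; C → S X5; X5 → TB B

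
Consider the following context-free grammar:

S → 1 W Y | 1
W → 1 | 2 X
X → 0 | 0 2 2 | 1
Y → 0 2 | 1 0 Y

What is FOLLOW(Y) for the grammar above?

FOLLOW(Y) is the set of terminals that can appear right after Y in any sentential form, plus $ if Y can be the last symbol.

We compute FOLLOW(Y) using the standard algorithm.
FOLLOW(S) starts with {$}.
FIRST(S) = {1}
FIRST(W) = {1, 2}
FIRST(X) = {0, 1}
FIRST(Y) = {0, 1}
FOLLOW(S) = {$}
FOLLOW(W) = {0, 1}
FOLLOW(X) = {0, 1}
FOLLOW(Y) = {$}
Therefore, FOLLOW(Y) = {$}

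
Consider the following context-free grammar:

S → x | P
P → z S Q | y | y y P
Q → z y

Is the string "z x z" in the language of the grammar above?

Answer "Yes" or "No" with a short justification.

No - no valid derivation exists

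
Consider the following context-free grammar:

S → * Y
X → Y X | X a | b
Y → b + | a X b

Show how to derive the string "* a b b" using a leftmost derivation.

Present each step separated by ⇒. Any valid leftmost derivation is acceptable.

S ⇒ * Y ⇒ * a X b ⇒ * a b b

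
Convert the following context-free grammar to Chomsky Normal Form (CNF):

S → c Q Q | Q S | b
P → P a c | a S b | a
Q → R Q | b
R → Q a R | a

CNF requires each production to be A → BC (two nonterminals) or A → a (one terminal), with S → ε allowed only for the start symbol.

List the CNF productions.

TC → c; S → b; TA → a; TB → b; P → a; Q → b; R → a; S → TC X0; X0 → Q Q; S → Q S; P → P X1; X1 → TA TC; P → TA X2; X2 → S TB; Q → R Q; R → Q X3; X3 → TA R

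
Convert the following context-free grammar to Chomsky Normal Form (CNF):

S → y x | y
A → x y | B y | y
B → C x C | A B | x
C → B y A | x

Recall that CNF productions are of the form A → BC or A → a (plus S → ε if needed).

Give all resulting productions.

TY → y; TX → x; S → y; A → y; B → x; C → x; S → TY TX; A → TX TY; A → B TY; B → C X0; X0 → TX C; B → A B; C → B X1; X1 → TY A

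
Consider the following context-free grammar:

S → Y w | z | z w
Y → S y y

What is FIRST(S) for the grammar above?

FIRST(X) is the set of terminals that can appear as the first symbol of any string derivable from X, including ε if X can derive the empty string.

We compute FIRST(S) using the standard algorithm.
FIRST(S) = {z}
FIRST(Y) = {z}
Therefore, FIRST(S) = {z}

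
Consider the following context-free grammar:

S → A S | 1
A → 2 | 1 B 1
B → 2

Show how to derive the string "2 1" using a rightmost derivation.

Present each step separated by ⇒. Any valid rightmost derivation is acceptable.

S ⇒ A S ⇒ A 1 ⇒ 2 1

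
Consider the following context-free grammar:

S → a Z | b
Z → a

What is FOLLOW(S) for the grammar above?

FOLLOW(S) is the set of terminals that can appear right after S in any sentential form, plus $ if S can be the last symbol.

We compute FOLLOW(S) using the standard algorithm.
FOLLOW(S) starts with {$}.
FIRST(S) = {a, b}
FIRST(Z) = {a}
FOLLOW(S) = {$}
FOLLOW(Z) = {$}
Therefore, FOLLOW(S) = {$}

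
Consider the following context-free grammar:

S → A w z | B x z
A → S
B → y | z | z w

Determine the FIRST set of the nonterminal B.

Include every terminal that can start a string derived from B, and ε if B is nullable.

We compute FIRST(B) using the standard algorithm.
FIRST(A) = {y, z}
FIRST(B) = {y, z}
FIRST(S) = {y, z}
Therefore, FIRST(B) = {y, z}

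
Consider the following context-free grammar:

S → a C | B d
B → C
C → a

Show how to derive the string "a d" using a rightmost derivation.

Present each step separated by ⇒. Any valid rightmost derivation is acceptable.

S ⇒ B d ⇒ C d ⇒ a d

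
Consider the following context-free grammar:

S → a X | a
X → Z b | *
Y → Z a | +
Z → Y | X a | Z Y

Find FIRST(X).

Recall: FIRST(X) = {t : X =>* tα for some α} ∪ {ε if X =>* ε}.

We compute FIRST(X) using the standard algorithm.
FIRST(S) = {a}
FIRST(X) = {*, +}
FIRST(Y) = {*, +}
FIRST(Z) = {*, +}
Therefore, FIRST(X) = {*, +}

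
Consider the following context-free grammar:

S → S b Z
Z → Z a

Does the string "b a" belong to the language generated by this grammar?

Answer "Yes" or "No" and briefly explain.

No - no valid derivation exists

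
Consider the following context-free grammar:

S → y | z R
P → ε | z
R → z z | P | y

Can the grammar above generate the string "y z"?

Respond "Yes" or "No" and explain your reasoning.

No - no valid derivation exists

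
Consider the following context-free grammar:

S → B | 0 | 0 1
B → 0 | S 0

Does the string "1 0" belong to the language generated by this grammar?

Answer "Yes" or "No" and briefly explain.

No - no valid derivation exists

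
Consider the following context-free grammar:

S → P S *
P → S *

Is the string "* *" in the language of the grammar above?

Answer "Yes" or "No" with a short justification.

No - no valid derivation exists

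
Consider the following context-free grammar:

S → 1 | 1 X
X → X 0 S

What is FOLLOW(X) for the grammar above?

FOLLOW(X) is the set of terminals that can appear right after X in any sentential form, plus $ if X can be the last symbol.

We compute FOLLOW(X) using the standard algorithm.
FOLLOW(S) starts with {$}.
FIRST(S) = {1}
FIRST(X) = {}
FOLLOW(S) = {$, 0}
FOLLOW(X) = {$, 0}
Therefore, FOLLOW(X) = {$, 0}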